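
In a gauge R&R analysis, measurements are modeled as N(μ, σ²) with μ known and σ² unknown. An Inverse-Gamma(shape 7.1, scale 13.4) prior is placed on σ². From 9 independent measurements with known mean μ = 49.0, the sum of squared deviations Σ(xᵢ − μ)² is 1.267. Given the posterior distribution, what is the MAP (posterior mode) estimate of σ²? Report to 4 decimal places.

With known mean μ and an Inverse-Gamma(α, β) prior on σ², the Normal likelihood is conjugate: posterior is Inv-Gamma(α + n/2, β + Σ(xᵢ−μ)²/2).
Posterior: Inv-Gamma(7.1 + 9/2, 13.4 + 1.267/2) = Inv-Gamma(11.60, 14.0335).
Mode = β/(α+1) = 14.0335/12.60 = 1.1138.

1.1138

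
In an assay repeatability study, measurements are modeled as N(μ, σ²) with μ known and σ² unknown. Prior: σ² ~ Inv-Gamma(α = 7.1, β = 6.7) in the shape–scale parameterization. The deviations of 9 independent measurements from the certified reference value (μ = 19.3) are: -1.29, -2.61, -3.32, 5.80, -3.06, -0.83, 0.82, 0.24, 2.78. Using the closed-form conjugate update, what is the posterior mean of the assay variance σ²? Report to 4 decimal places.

With known mean μ and an Inverse-Gamma(α, β) prior on σ², the Normal likelihood is conjugate: posterior is Inv-Gamma(α + n/2, β + Σ(xᵢ−μ)²/2).
Σ(xᵢ−μ)² = (-1.29)² + (-2.61)² + (-3.32)² + (5.80)² + (-3.06)² + (-0.83)² + (0.82)² + (0.24)² + (2.78)² = 71.6495.
Posterior: Inv-Gamma(7.1 + 9/2, 6.7 + 71.6495/2) = Inv-Gamma(11.60, 42.52475).
E[σ²|data] = β/(α−1) = 42.52475/10.60 = 4.0118.

4.0118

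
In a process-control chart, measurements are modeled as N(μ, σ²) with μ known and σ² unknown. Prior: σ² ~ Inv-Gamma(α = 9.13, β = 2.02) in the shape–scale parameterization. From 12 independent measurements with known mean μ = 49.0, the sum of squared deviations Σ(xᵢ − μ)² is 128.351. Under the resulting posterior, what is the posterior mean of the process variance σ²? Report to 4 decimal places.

4.6847

With known mean μ and an Inverse-Gamma(α, β) prior on σ², the Normal likelihood is conjugate: posterior is Inv-Gamma(α + n/2, β + Σ(xᵢ−μ)²/2).
Posterior: Inv-Gamma(9.13 + 12/2, 2.02 + 128.351/2) = Inv-Gamma(15.13, 66.1955).
E[σ²|data] = β/(α−1) = 66.1955/14.13 = 4.6847.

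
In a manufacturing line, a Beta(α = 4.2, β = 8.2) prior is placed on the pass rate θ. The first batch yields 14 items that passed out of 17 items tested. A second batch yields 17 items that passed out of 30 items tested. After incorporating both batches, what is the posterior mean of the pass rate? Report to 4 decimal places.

The Beta prior is conjugate to a Binomial/Bernoulli likelihood; the update adds successes to α and failures to β.
After batch 1: Beta(4.2+14, 8.2+3) = Beta(18.2, 11.2).
After batch 2: Beta(18.2+17, 11.2+13) = Beta(35.2, 24.2).
Posterior mean = α/(α+β) = 35.2/59.4 = 0.5926.

0.5926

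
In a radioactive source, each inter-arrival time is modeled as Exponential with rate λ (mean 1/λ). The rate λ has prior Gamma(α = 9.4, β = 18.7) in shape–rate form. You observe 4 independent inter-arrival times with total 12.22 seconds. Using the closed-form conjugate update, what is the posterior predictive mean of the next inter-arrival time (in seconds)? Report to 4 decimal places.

With a Gamma(shape α, rate β) prior on the exponential rate λ, the posterior after n observations with total T = Σxᵢ is Gamma(α+n, β+T).
Posterior: Gamma(9.4+4, 18.7+12.22) = Gamma(13.4, 30.92).
The predictive distribution for the next observation is Lomax; its mean is β/(α−1) = 30.92/12.4 = 2.4935.

2.4935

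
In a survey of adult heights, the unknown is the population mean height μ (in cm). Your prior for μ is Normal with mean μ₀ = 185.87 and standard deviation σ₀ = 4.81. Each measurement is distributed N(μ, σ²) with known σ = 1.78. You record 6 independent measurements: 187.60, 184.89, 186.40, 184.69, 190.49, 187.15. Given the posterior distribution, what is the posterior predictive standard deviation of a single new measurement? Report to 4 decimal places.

1.9196

For Normal data with known variance σ², a Normal(μ₀, σ₀²) prior on μ is conjugate. Posterior precision = 1/σ₀² + n/σ²; posterior mean is the precision-weighted average of μ₀ and x̄.
σ₀² = 4.81² = 23.1361, σ² = 1.78² = 3.1684; σ² + n·σ₀² = 3.1684 + 6·23.1361 = 141.985.
Posterior precision = 1/σ₀² + n/σ² = 1/23.1361 + 6/3.1684 = (σ² + n·σ₀²)/(σ₀²σ²) = 141.985/(23.1361·3.1684); posterior variance σₙ² = σ₀²σ²/(σ² + n·σ₀²) = 23.1361·3.1684/141.985 = 0.516283.
Predictive variance for one new observation = σₙ² + σ² = 23.1361·3.1684/141.985 + 3.1684 = σ²·(σ₀² + 141.985)/141.985 = 3.1684·165.1211/141.985 = 3.684683; SD = √(3.1684·165.1211/141.985) = 1.9196.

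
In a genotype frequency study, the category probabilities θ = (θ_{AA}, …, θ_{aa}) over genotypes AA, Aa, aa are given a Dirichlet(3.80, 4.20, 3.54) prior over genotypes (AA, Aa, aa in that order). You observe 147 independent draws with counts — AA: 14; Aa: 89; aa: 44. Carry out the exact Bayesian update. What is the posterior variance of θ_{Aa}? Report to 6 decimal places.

The Dirichlet prior is conjugate to the Multinomial likelihood: each posterior αⱼ = prior αⱼ + observed count nⱼ.
Posterior concentration: (17.80, 93.20, 47.54), total = 158.54.
Var[θ_j] = α_j(Σα−α_j)/((Σα)²(Σα+1)) = 93.20·65.34/(158.54²·159.54) = 0.001519.

0.001519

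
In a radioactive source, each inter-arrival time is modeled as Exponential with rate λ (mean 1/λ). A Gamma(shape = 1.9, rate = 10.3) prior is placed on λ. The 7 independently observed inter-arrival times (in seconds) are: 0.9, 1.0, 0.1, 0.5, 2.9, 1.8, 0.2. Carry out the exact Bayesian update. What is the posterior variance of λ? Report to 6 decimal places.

With a Gamma(shape α, rate β) prior on the exponential rate λ, the posterior after n observations with total T = Σxᵢ is Gamma(α+n, β+T).
Sum of observations T = 7.4 seconds; n = 7.
Posterior: Gamma(1.9+7, 10.3+7.4) = Gamma(8.9, 17.7).
Var = α/β² = 0.028408.

0.028408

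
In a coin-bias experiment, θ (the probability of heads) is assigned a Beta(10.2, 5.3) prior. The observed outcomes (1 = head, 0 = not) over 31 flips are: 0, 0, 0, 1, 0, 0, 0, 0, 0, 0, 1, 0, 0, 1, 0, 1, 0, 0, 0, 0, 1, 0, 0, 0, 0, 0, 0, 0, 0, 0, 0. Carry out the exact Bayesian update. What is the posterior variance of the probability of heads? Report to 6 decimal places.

The Beta prior is conjugate to a Binomial/Bernoulli likelihood; the update adds successes to α and failures to β.
Posterior: Beta(α+k, β+n−k) = Beta(10.2+5, 5.3+26) = Beta(15.2, 31.3).
Var = αβ/((α+β)²(α+β+1)) = 15.2·31.3/(46.5²·47.5) = 0.004632.

0.004632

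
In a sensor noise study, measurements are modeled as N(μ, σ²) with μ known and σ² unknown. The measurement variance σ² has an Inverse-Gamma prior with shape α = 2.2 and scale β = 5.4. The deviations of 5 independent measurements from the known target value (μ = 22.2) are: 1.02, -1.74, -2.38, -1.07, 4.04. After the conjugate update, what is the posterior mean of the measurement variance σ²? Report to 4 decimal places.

5.1350

With known mean μ and an Inverse-Gamma(α, β) prior on σ², the Normal likelihood is conjugate: posterior is Inv-Gamma(α + n/2, β + Σ(xᵢ−μ)²/2).
Σ(xᵢ−μ)² = (1.02)² + (-1.74)² + (-2.38)² + (-1.07)² + (4.04)² = 27.1989.
Posterior: Inv-Gamma(2.2 + 5/2, 5.4 + 27.1989/2) = Inv-Gamma(4.70, 18.99945).
E[σ²|data] = β/(α−1) = 18.99945/3.70 = 5.1350.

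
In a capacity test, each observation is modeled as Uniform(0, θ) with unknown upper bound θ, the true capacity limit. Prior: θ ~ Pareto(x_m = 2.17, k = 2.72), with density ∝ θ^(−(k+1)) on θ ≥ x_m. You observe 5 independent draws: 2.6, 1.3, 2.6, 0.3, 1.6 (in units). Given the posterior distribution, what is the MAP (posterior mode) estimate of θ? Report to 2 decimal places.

2.60

A Pareto(scale x_m, shape k) prior on the upper bound θ of Uniform(0, θ) is conjugate: posterior is Pareto(max(x_m, max xᵢ), k + n).
Sample maximum = 2.6; prior scale x_m = 2.17 → posterior scale = max = 2.60.
Posterior shape = 2.72 + 5 = 7.72.
The Pareto density is decreasing on [x_m, ∞), so the mode is x_m = 2.60.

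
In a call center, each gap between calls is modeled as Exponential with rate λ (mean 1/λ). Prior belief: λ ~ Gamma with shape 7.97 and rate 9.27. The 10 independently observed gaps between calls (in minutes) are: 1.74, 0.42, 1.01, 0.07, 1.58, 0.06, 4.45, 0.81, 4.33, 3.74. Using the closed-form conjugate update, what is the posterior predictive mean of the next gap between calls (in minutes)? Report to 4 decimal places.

1.6193

With a Gamma(shape α, rate β) prior on the exponential rate λ, the posterior after n observations with total T = Σxᵢ is Gamma(α+n, β+T).
Sum of observations T = 18.21 minutes; n = 10.
Posterior: Gamma(7.97+10, 9.27+18.21) = Gamma(17.97, 27.48).
The predictive distribution for the next observation is Lomax; its mean is β/(α−1) = 27.48/16.97 = 1.6193.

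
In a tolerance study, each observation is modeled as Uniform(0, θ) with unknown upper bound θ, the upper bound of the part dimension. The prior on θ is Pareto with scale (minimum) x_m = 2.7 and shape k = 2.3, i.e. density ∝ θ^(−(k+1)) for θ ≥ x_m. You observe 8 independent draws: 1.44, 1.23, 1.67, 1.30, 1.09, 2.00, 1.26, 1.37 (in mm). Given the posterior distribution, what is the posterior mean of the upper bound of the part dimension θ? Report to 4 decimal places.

2.9903

A Pareto(scale x_m, shape k) prior on the upper bound θ of Uniform(0, θ) is conjugate: posterior is Pareto(max(x_m, max xᵢ), k + n).
Sample maximum = 2.00; prior scale x_m = 2.7 → posterior scale = max = 2.70.
Posterior shape = 2.3 + 8 = 10.3.
E[θ|data] = k·x_m/(k−1) = 10.3·2.70/9.3 = 2.9903.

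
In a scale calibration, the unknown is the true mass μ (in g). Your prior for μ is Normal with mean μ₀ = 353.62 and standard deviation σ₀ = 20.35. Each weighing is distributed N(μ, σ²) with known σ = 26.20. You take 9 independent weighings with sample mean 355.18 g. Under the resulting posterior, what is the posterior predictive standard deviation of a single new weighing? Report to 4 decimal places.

For Normal data with known variance σ², a Normal(μ₀, σ₀²) prior on μ is conjugate. Posterior precision = 1/σ₀² + n/σ²; posterior mean is the precision-weighted average of μ₀ and x̄.
σ₀² = 20.35² = 414.1225, σ² = 26.20² = 686.44; σ² + n·σ₀² = 686.44 + 9·414.1225 = 4413.5425.
Posterior precision = 1/σ₀² + n/σ² = 1/414.1225 + 9/686.44 = (σ² + n·σ₀²)/(σ₀²σ²) = 4413.5425/(414.1225·686.44); posterior variance σₙ² = σ₀²σ²/(σ² + n·σ₀²) = 414.1225·686.44/4413.5425 = 64.408635.
Predictive variance for one new observation = σₙ² + σ² = 414.1225·686.44/4413.5425 + 686.44 = σ²·(σ₀² + 4413.5425)/4413.5425 = 686.44·4827.665/4413.5425 = 750.848635; SD = √(686.44·4827.665/4413.5425) = 27.4016.

27.4016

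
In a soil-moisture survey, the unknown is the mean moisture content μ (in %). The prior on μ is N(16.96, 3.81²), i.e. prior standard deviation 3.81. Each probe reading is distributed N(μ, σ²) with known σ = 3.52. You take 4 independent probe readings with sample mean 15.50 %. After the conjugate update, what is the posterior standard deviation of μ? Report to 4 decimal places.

For Normal data with known variance σ², a Normal(μ₀, σ₀²) prior on μ is conjugate. Posterior precision = 1/σ₀² + n/σ²; posterior mean is the precision-weighted average of μ₀ and x̄.
σ₀² = 3.81² = 14.5161, σ² = 3.52² = 12.3904; σ² + n·σ₀² = 12.3904 + 4·14.5161 = 70.4548.
Posterior precision = 1/σ₀² + n/σ² = 1/14.5161 + 4/12.3904 = (σ² + n·σ₀²)/(σ₀²σ²) = 70.4548/(14.5161·12.3904); posterior variance σₙ² = σ₀²σ²/(σ² + n·σ₀²) = 14.5161·12.3904/70.4548 = 2.552846.
Posterior SD = √σₙ² = √(14.5161·12.3904/70.4548) = 1.5978.

1.5978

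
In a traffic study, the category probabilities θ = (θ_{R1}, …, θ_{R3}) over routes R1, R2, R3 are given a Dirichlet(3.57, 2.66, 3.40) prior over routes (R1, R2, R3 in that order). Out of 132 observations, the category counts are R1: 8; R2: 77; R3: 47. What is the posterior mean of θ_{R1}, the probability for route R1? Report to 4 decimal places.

The Dirichlet prior is conjugate to the Multinomial likelihood: each posterior αⱼ = prior αⱼ + observed count nⱼ.
Posterior concentration: (11.57, 79.66, 50.40), total = 141.63.
E[θ_{R1}|data] = α_{R1}/Σα = 11.57/141.63 = 0.0817.

0.0817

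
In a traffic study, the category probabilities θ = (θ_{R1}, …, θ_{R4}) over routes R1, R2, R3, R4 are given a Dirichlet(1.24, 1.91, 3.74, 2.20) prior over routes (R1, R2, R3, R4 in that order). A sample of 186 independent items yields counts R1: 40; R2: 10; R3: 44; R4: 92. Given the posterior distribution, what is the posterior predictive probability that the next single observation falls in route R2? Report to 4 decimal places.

0.0610

The Dirichlet prior is conjugate to the Multinomial likelihood: each posterior αⱼ = prior αⱼ + observed count nⱼ.
Posterior concentration: (41.24, 11.91, 47.74, 94.20), total = 195.09.
P(next = R2 | data) = α_{R2}/Σα = 0.0610.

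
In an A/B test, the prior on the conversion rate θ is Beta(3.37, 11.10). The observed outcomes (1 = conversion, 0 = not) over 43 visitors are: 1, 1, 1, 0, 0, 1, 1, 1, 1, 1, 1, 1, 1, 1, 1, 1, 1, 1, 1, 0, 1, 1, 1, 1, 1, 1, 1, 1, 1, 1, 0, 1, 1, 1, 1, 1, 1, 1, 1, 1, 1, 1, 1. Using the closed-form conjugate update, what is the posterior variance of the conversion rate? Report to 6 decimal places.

The Beta prior is conjugate to a Binomial/Bernoulli likelihood; the update adds successes to α and failures to β.
Posterior: Beta(α+k, β+n−k) = Beta(3.37+39, 11.10+4) = Beta(42.37, 15.10).
Var = αβ/((α+β)²(α+β+1)) = 42.37·15.10/(57.47²·58.47) = 0.003313.

0.003313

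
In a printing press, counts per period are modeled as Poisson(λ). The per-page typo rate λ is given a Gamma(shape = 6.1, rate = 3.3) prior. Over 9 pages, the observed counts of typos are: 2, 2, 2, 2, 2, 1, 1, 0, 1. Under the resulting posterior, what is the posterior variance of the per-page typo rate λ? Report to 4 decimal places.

With a Gamma(shape α, rate β) prior, the Poisson likelihood is conjugate: the posterior is Gamma(α + ΣXᵢ, β + n).
Sum of counts S = 13 over n = 9 pages.
Posterior: Gamma(α+S, β+n) = Gamma(6.1+13, 3.3+9) = Gamma(19.1, 12.3).
Var = α/β² = 19.1/12.3² = 0.1262.

0.1262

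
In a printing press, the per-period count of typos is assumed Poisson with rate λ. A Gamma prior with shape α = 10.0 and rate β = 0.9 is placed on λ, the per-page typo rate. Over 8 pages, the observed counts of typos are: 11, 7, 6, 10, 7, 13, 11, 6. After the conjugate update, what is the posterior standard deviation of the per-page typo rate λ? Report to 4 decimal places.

With a Gamma(shape α, rate β) prior, the Poisson likelihood is conjugate: the posterior is Gamma(α + ΣXᵢ, β + n).
Sum of counts S = 71 over n = 8 pages.
Posterior: Gamma(α+S, β+n) = Gamma(10.0+71, 0.9+8) = Gamma(81.0, 8.9).
SD = √α/β = √81.0/8.9 = 1.0112.

1.0112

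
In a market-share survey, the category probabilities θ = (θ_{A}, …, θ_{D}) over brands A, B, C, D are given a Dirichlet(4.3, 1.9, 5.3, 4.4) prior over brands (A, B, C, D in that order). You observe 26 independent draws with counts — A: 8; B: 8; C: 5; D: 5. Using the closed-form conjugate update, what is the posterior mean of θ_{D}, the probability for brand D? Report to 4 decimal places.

0.2243

The Dirichlet prior is conjugate to the Multinomial likelihood: each posterior αⱼ = prior αⱼ + observed count nⱼ.
Posterior concentration: (12.3, 9.9, 10.3, 9.4), total = 41.9.
E[θ_{D}|data] = α_{D}/Σα = 9.4/41.9 = 0.2243.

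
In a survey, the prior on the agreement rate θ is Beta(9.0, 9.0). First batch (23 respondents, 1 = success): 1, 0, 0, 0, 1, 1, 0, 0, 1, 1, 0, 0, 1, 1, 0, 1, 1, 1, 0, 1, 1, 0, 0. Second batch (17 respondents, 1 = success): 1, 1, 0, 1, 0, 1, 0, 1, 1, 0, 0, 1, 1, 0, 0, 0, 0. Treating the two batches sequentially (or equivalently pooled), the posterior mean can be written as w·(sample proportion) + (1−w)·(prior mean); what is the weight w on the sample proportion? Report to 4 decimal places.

The Beta prior is conjugate to a Binomial/Bernoulli likelihood; the update adds successes to α and failures to β.
Total number of respondents: n = 23 + 17 = 40.
Posterior mean = (α₀+k)/(α₀+β₀+n) = [n/(α₀+β₀+n)]·(k/n) + [(α₀+β₀)/(α₀+β₀+n)]·α₀/(α₀+β₀), so only n and the prior enter the weight.
The weight on the data is w = n/(α₀+β₀+n) = 40/(9.0+9.0+40) = 40/58.0 = 0.6897.

0.6897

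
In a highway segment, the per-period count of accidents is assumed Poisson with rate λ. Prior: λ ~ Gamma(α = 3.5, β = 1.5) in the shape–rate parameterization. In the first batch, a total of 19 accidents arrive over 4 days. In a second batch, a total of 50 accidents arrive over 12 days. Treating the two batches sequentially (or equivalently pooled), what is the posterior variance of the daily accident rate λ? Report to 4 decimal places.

0.2367

With a Gamma(shape α, rate β) prior, the Poisson likelihood is conjugate: the posterior is Gamma(α + ΣXᵢ, β + n).
After batch 1: Gamma(α+S, β+n) = Gamma(3.5+19, 1.5+4) = Gamma(22.5, 5.5).
After batch 2: Gamma(α+S, β+n) = Gamma(22.5+50, 5.5+12) = Gamma(72.5, 17.5).
Var = α/β² = 72.5/17.5² = 0.2367.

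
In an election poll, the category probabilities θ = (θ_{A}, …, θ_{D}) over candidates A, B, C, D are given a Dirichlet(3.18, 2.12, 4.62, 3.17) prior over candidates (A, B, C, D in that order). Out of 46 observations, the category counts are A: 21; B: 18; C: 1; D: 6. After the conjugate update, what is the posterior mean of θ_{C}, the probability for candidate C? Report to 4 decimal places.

The Dirichlet prior is conjugate to the Multinomial likelihood: each posterior αⱼ = prior αⱼ + observed count nⱼ.
Posterior concentration: (24.18, 20.12, 5.62, 9.17), total = 59.09.
E[θ_{C}|data] = α_{C}/Σα = 5.62/59.09 = 0.0951.

0.0951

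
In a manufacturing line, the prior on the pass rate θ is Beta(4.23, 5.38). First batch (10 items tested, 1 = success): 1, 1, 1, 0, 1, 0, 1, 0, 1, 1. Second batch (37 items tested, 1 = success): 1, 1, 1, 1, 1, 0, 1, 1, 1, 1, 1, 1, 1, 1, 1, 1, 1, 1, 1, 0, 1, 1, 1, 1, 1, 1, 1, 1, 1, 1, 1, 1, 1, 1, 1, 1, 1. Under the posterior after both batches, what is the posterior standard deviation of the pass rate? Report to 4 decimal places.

The Beta prior is conjugate to a Binomial/Bernoulli likelihood; the update adds successes to α and failures to β.
After batch 1: Beta(4.23+7, 5.38+3) = Beta(11.23, 8.38).
After batch 2: Beta(11.23+35, 8.38+2) = Beta(46.23, 10.38).
Var = αβ/((α+β)²(α+β+1)) = 46.23·10.38/(56.61²·57.61) = 0.00259918; SD = √0.00259918 = 0.0510.

0.0510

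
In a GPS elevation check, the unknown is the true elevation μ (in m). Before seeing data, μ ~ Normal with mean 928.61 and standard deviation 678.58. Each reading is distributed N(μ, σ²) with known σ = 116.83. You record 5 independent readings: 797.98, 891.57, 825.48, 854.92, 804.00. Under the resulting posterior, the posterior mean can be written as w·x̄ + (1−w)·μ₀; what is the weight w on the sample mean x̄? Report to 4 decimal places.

0.9941

For Normal data with known variance σ², a Normal(μ₀, σ₀²) prior on μ is conjugate. Posterior precision = 1/σ₀² + n/σ²; posterior mean is the precision-weighted average of μ₀ and x̄.
σ₀² = 678.58² = 460470.8164, σ² = 116.83² = 13649.2489. Prior precision 1/σ₀² = 1/460470.8164; data precision n/σ² = 5/13649.2489.
w = (n/σ²)/(1/σ₀² + n/σ²) = n·σ₀²/(σ² + n·σ₀²) = 5·460470.8164/(13649.2489 + 5·460470.8164) = 2302354.082/2316003.3309 = 0.9941.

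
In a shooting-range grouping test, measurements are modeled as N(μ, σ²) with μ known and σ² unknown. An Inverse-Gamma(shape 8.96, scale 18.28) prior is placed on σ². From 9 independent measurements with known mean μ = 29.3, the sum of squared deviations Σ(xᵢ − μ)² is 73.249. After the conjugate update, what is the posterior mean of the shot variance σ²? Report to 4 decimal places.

With known mean μ and an Inverse-Gamma(α, β) prior on σ², the Normal likelihood is conjugate: posterior is Inv-Gamma(α + n/2, β + Σ(xᵢ−μ)²/2).
Posterior: Inv-Gamma(8.96 + 9/2, 18.28 + 73.249/2) = Inv-Gamma(13.46, 54.9045).
E[σ²|data] = β/(α−1) = 54.9045/12.46 = 4.4065.

4.4065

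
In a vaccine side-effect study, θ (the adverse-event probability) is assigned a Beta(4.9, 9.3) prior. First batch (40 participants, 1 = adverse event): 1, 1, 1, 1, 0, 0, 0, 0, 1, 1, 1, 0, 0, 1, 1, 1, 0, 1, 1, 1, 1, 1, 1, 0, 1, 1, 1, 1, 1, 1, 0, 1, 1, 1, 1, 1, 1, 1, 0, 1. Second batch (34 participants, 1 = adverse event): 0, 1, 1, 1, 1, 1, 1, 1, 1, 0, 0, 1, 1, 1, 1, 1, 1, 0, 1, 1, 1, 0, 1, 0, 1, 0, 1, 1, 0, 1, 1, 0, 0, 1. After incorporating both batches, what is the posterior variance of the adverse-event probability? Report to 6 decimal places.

The Beta prior is conjugate to a Binomial/Bernoulli likelihood; the update adds successes to α and failures to β.
After batch 1: Beta(4.9+30, 9.3+10) = Beta(34.9, 19.3).
After batch 2: Beta(34.9+24, 19.3+10) = Beta(58.9, 29.3).
Var = αβ/((α+β)²(α+β+1)) = 58.9·29.3/(88.2²·89.2) = 0.002487.

0.002487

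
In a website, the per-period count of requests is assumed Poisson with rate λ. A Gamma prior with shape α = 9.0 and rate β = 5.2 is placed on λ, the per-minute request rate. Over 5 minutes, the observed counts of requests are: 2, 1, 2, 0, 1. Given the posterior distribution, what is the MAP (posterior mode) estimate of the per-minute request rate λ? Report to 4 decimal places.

1.3725

With a Gamma(shape α, rate β) prior, the Poisson likelihood is conjugate: the posterior is Gamma(α + ΣXᵢ, β + n).
Sum of counts S = 6 over n = 5 minutes.
Posterior: Gamma(α+S, β+n) = Gamma(9.0+6, 5.2+5) = Gamma(15.0, 10.2).
Mode of Gamma(α,β) for α≥1 is (α−1)/β = 14.0/10.2 = 1.3725.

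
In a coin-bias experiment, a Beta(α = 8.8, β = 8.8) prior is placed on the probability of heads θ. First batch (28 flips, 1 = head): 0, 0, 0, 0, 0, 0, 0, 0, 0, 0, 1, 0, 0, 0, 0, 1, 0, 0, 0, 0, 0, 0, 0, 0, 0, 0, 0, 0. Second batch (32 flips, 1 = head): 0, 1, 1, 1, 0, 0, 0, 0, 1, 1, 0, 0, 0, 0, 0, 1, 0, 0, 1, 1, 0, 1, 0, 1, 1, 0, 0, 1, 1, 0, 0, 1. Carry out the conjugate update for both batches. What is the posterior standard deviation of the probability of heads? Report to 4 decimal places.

The Beta prior is conjugate to a Binomial/Bernoulli likelihood; the update adds successes to α and failures to β.
After batch 1: Beta(8.8+2, 8.8+26) = Beta(10.8, 34.8).
After batch 2: Beta(10.8+14, 34.8+18) = Beta(24.8, 52.8).
Var = αβ/((α+β)²(α+β+1)) = 24.8·52.8/(77.6²·78.6) = 0.00276656; SD = √0.00276656 = 0.0526.

0.0526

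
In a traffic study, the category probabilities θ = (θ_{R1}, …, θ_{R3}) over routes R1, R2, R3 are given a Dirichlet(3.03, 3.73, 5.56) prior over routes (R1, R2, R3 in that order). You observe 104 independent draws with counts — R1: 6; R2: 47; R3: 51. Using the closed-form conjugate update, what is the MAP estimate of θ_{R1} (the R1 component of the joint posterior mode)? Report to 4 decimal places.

0.0709

The Dirichlet prior is conjugate to the Multinomial likelihood: each posterior αⱼ = prior αⱼ + observed count nⱼ.
Posterior concentration: (9.03, 50.73, 56.56), total = 116.32.
Joint mode component: (α_{R1}−1)/(Σα−K) = 8.03/113.32 = 0.0709.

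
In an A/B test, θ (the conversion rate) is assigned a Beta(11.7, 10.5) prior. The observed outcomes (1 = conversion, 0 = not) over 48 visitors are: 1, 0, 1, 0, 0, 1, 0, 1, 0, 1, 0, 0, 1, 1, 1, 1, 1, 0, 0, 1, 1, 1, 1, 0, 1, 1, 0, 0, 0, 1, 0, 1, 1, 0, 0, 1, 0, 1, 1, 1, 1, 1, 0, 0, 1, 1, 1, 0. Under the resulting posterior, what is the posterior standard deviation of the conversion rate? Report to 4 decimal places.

0.0587

The Beta prior is conjugate to a Binomial/Bernoulli likelihood; the update adds successes to α and failures to β.
Posterior: Beta(α+k, β+n−k) = Beta(11.7+28, 10.5+20) = Beta(39.7, 30.5).
Var = αβ/((α+β)²(α+β+1)) = 39.7·30.5/(70.2²·71.2) = 0.00345093; SD = √0.00345093 = 0.0587.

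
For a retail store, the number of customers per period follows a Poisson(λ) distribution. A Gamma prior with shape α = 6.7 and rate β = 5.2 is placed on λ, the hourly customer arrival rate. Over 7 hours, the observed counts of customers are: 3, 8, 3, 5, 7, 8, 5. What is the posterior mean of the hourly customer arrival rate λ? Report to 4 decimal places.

With a Gamma(shape α, rate β) prior, the Poisson likelihood is conjugate: the posterior is Gamma(α + ΣXᵢ, β + n).
Sum of counts S = 39 over n = 7 hours.
Posterior: Gamma(α+S, β+n) = Gamma(6.7+39, 5.2+7) = Gamma(45.7, 12.2).
Posterior mean = α/β = 45.7/12.2 = 3.7459.

3.7459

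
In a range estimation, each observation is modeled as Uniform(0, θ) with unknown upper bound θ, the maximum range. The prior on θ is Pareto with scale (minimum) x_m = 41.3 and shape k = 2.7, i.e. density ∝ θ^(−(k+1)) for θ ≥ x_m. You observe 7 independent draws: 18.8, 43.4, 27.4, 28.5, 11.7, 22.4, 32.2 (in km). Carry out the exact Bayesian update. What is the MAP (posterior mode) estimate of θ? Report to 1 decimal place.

A Pareto(scale x_m, shape k) prior on the upper bound θ of Uniform(0, θ) is conjugate: posterior is Pareto(max(x_m, max xᵢ), k + n).
Sample maximum = 43.4; prior scale x_m = 41.3 → posterior scale = max = 43.4.
Posterior shape = 2.7 + 7 = 9.7.
The Pareto density is decreasing on [x_m, ∞), so the mode is x_m = 43.4.

43.4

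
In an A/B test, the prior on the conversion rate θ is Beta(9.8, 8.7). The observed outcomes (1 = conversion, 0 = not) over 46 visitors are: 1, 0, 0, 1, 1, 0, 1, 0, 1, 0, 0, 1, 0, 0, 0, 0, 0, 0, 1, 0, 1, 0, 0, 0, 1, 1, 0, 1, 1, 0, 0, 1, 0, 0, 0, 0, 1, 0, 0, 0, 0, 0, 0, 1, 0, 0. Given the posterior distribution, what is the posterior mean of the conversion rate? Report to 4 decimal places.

The Beta prior is conjugate to a Binomial/Bernoulli likelihood; the update adds successes to α and failures to β.
Posterior: Beta(α+k, β+n−k) = Beta(9.8+15, 8.7+31) = Beta(24.8, 39.7).
Posterior mean = α/(α+β) = 24.8/64.5 = 0.3845.

0.3845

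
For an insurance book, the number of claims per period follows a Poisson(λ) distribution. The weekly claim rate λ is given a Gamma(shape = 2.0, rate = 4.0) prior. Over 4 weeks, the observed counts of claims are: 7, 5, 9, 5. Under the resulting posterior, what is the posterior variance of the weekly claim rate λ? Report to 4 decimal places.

0.4375

With a Gamma(shape α, rate β) prior, the Poisson likelihood is conjugate: the posterior is Gamma(α + ΣXᵢ, β + n).
Sum of counts S = 26 over n = 4 weeks.
Posterior: Gamma(α+S, β+n) = Gamma(2.0+26, 4.0+4) = Gamma(28.0, 8.0).
Var = α/β² = 28.0/8.0² = 0.4375.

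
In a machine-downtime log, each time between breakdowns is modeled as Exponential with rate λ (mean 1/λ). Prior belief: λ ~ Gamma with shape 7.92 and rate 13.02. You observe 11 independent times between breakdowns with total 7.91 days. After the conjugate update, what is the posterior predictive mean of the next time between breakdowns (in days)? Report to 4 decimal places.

With a Gamma(shape α, rate β) prior on the exponential rate λ, the posterior after n observations with total T = Σxᵢ is Gamma(α+n, β+T).
Posterior: Gamma(7.92+11, 13.02+7.91) = Gamma(18.92, 20.93).
The predictive distribution for the next observation is Lomax; its mean is β/(α−1) = 20.93/17.92 = 1.1680.

1.1680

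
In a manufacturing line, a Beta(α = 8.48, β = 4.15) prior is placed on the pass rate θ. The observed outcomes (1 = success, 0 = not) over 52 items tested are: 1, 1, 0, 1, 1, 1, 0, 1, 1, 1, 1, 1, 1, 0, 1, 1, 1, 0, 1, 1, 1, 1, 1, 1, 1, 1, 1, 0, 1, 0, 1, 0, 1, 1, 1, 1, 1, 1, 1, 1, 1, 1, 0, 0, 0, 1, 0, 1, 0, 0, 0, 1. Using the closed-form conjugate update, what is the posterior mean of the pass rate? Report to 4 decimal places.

The Beta prior is conjugate to a Binomial/Bernoulli likelihood; the update adds successes to α and failures to β.
Posterior: Beta(α+k, β+n−k) = Beta(8.48+38, 4.15+14) = Beta(46.48, 18.15).
Posterior mean = α/(α+β) = 46.48/64.63 = 0.7192.

0.7192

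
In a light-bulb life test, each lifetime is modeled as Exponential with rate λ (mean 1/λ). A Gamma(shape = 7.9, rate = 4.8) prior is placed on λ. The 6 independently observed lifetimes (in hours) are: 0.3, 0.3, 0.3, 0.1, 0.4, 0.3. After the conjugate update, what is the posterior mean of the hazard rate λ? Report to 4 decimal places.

2.1385

With a Gamma(shape α, rate β) prior on the exponential rate λ, the posterior after n observations with total T = Σxᵢ is Gamma(α+n, β+T).
Sum of observations T = 1.7 hours; n = 6.
Posterior: Gamma(7.9+6, 4.8+1.7) = Gamma(13.9, 6.5).
Posterior mean of λ = α/β = 13.9/6.5 = 2.1385.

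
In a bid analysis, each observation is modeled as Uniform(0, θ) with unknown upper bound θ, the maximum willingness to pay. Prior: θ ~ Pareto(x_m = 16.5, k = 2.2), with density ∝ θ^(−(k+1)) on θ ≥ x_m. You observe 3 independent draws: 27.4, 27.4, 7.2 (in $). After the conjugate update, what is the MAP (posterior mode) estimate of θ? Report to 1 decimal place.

27.4

A Pareto(scale x_m, shape k) prior on the upper bound θ of Uniform(0, θ) is conjugate: posterior is Pareto(max(x_m, max xᵢ), k + n).
Sample maximum = 27.4; prior scale x_m = 16.5 → posterior scale = max = 27.4.
Posterior shape = 2.2 + 3 = 5.2.
The Pareto density is decreasing on [x_m, ∞), so the mode is x_m = 27.4.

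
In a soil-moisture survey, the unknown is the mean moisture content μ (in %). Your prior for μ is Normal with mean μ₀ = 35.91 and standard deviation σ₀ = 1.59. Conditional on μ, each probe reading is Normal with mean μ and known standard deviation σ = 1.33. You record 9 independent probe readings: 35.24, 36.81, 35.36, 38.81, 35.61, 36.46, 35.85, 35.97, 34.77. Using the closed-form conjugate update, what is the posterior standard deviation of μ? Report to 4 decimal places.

0.4270

For Normal data with known variance σ², a Normal(μ₀, σ₀²) prior on μ is conjugate. Posterior precision = 1/σ₀² + n/σ²; posterior mean is the precision-weighted average of μ₀ and x̄.
σ₀² = 1.59² = 2.5281, σ² = 1.33² = 1.7689; σ² + n·σ₀² = 1.7689 + 9·2.5281 = 24.5218.
Posterior precision = 1/σ₀² + n/σ² = 1/2.5281 + 9/1.7689 = (σ² + n·σ₀²)/(σ₀²σ²) = 24.5218/(2.5281·1.7689); posterior variance σₙ² = σ₀²σ²/(σ² + n·σ₀²) = 2.5281·1.7689/24.5218 = 0.182367.
Posterior SD = √σₙ² = √(2.5281·1.7689/24.5218) = 0.4270.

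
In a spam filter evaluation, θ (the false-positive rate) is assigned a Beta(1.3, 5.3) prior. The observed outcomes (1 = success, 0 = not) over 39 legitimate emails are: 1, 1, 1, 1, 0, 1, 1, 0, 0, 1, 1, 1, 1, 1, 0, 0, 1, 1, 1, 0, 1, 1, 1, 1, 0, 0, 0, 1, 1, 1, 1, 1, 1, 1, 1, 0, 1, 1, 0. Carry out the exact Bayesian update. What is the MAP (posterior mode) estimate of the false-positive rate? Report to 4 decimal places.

The Beta prior is conjugate to a Binomial/Bernoulli likelihood; the update adds successes to α and failures to β.
Posterior: Beta(α+k, β+n−k) = Beta(1.3+28, 5.3+11) = Beta(29.3, 16.3).
Mode of Beta(a,b) for a,b>1 is (a−1)/(a+b−2) = 28.3/43.6 = 0.6491.

0.6491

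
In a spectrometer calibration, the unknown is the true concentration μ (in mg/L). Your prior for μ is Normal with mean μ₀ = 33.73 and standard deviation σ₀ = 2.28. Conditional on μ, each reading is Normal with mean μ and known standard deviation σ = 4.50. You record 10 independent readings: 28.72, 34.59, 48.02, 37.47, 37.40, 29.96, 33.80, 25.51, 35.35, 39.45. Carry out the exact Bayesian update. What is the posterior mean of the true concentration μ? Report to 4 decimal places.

34.6634

For Normal data with known variance σ², a Normal(μ₀, σ₀²) prior on μ is conjugate. Posterior precision = 1/σ₀² + n/σ²; posterior mean is the precision-weighted average of μ₀ and x̄.
Σxᵢ = 28.72 + 34.59 + 48.02 + 37.47 + 37.40 + 29.96 + 33.80 + 25.51 + 35.35 + 39.45 = 350.27, so n·x̄ = 350.27.
σ₀² = 2.28² = 5.1984, σ² = 4.50² = 20.25; σ² + n·σ₀² = 20.25 + 10·5.1984 = 72.234.
Posterior mean = (μ₀/σ₀² + n·x̄/σ²)/(1/σ₀² + n/σ²) = (σ²·μ₀ + σ₀²·n·x̄)/(σ² + n·σ₀²) = (20.25·33.73 + 5.1984·350.27)/72.234 = 2503.876068/72.234 = 34.6634.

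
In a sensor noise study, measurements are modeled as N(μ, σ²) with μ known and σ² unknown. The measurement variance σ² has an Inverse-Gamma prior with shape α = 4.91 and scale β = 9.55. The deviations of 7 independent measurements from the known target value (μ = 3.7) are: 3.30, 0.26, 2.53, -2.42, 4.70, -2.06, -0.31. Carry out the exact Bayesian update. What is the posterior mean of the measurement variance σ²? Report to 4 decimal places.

4.6386

With known mean μ and an Inverse-Gamma(α, β) prior on σ², the Normal likelihood is conjugate: posterior is Inv-Gamma(α + n/2, β + Σ(xᵢ−μ)²/2).
Σ(xᵢ−μ)² = (3.30)² + (0.26)² + (2.53)² + (-2.42)² + (4.70)² + (-2.06)² + (-0.31)² = 49.6446.
Posterior: Inv-Gamma(4.91 + 7/2, 9.55 + 49.6446/2) = Inv-Gamma(8.41, 34.37230).
E[σ²|data] = β/(α−1) = 34.37230/7.41 = 4.6386.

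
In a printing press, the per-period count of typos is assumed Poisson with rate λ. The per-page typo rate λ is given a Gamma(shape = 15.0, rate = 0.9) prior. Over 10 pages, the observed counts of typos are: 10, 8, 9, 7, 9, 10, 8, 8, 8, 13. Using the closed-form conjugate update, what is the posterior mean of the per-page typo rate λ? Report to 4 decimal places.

With a Gamma(shape α, rate β) prior, the Poisson likelihood is conjugate: the posterior is Gamma(α + ΣXᵢ, β + n).
Sum of counts S = 90 over n = 10 pages.
Posterior: Gamma(α+S, β+n) = Gamma(15.0+90, 0.9+10) = Gamma(105.0, 10.9).
Posterior mean = α/β = 105.0/10.9 = 9.6330.

9.6330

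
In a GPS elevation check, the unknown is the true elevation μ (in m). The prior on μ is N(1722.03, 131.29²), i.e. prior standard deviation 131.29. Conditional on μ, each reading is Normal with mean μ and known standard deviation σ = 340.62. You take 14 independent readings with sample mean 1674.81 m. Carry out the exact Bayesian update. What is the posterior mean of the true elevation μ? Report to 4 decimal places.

1690.1415

For Normal data with known variance σ², a Normal(μ₀, σ₀²) prior on μ is conjugate. Posterior precision = 1/σ₀² + n/σ²; posterior mean is the precision-weighted average of μ₀ and x̄.
n·x̄ = 14·1674.81 = 23447.34.
σ₀² = 131.29² = 17237.0641, σ² = 340.62² = 116021.9844; σ² + n·σ₀² = 116021.9844 + 14·17237.0641 = 357340.8818.
Posterior mean = (μ₀/σ₀² + n·x̄/σ²)/(1/σ₀² + n/σ²) = (σ²·μ₀ + σ₀²·n·x̄)/(σ² + n·σ₀²) = (116021.9844·1722.03 + 17237.0641·23447.34)/357340.8818 = 603956640.350826/357340.8818 = 1690.1415.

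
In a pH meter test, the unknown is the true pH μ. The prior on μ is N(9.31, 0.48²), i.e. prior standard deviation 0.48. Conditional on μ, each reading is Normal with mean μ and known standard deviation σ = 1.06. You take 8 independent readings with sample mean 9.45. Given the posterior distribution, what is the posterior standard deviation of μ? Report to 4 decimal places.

0.2954

For Normal data with known variance σ², a Normal(μ₀, σ₀²) prior on μ is conjugate. Posterior precision = 1/σ₀² + n/σ²; posterior mean is the precision-weighted average of μ₀ and x̄.
σ₀² = 0.48² = 0.2304, σ² = 1.06² = 1.1236; σ² + n·σ₀² = 1.1236 + 8·0.2304 = 2.9668.
Posterior precision = 1/σ₀² + n/σ² = 1/0.2304 + 8/1.1236 = (σ² + n·σ₀²)/(σ₀²σ²) = 2.9668/(0.2304·1.1236); posterior variance σₙ² = σ₀²σ²/(σ² + n·σ₀²) = 0.2304·1.1236/2.9668 = 0.087258.
Posterior SD = √σₙ² = √(0.2304·1.1236/2.9668) = 0.2954.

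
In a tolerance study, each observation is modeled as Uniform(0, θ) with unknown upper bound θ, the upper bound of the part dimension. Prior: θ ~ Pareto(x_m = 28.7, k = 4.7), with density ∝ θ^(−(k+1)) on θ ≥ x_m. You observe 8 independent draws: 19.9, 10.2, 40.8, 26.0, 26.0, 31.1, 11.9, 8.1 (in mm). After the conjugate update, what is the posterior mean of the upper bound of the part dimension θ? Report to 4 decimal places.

A Pareto(scale x_m, shape k) prior on the upper bound θ of Uniform(0, θ) is conjugate: posterior is Pareto(max(x_m, max xᵢ), k + n).
Sample maximum = 40.8; prior scale x_m = 28.7 → posterior scale = max = 40.8.
Posterior shape = 4.7 + 8 = 12.7.
E[θ|data] = k·x_m/(k−1) = 12.7·40.8/11.7 = 44.2872.

44.2872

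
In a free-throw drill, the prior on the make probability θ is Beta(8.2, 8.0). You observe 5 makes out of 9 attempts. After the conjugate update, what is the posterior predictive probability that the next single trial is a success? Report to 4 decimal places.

The Beta prior is conjugate to a Binomial/Bernoulli likelihood; the update adds successes to α and failures to β.
Posterior: Beta(α+k, β+n−k) = Beta(8.2+5, 8.0+4) = Beta(13.2, 12.0).
For a single future Bernoulli trial, P(success | data) = α/(α+β) = 0.5238.

0.5238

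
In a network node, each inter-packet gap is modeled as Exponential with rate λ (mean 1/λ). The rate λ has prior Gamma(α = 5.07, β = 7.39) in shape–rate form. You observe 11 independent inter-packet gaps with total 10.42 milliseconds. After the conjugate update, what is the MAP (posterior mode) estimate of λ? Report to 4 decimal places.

With a Gamma(shape α, rate β) prior on the exponential rate λ, the posterior after n observations with total T = Σxᵢ is Gamma(α+n, β+T).
Posterior: Gamma(5.07+11, 7.39+10.42) = Gamma(16.07, 17.81).
Mode = (α−1)/β = 0.8462.

0.8462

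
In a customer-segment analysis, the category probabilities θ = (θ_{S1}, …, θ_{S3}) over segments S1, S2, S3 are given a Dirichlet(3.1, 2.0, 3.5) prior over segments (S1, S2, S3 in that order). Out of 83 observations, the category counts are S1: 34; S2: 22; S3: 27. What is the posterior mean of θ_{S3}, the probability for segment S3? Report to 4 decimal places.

The Dirichlet prior is conjugate to the Multinomial likelihood: each posterior αⱼ = prior αⱼ + observed count nⱼ.
Posterior concentration: (37.1, 24.0, 30.5), total = 91.6.
E[θ_{S3}|data] = α_{S3}/Σα = 30.5/91.6 = 0.3330.

0.3330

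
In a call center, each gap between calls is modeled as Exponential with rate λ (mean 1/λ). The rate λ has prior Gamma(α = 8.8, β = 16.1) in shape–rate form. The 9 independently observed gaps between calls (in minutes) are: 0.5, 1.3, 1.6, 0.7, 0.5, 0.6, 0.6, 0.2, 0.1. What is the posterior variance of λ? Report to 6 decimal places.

With a Gamma(shape α, rate β) prior on the exponential rate λ, the posterior after n observations with total T = Σxᵢ is Gamma(α+n, β+T).
Sum of observations T = 6.1 minutes; n = 9.
Posterior: Gamma(8.8+9, 16.1+6.1) = Gamma(17.8, 22.2).
Var = α/β² = 0.036117.

0.036117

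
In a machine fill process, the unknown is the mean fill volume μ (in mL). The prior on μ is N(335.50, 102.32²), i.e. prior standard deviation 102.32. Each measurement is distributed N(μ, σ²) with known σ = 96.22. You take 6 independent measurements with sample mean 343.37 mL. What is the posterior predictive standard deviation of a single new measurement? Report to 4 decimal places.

102.9715

For Normal data with known variance σ², a Normal(μ₀, σ₀²) prior on μ is conjugate. Posterior precision = 1/σ₀² + n/σ²; posterior mean is the precision-weighted average of μ₀ and x̄.
σ₀² = 102.32² = 10469.3824, σ² = 96.22² = 9258.2884; σ² + n·σ₀² = 9258.2884 + 6·10469.3824 = 72074.5828.
Posterior precision = 1/σ₀² + n/σ² = 1/10469.3824 + 6/9258.2884 = (σ² + n·σ₀²)/(σ₀²σ²) = 72074.5828/(10469.3824·9258.2884); posterior variance σₙ² = σ₀²σ²/(σ² + n·σ₀²) = 10469.3824·9258.2884/72074.5828 = 1344.836943.
Predictive variance for one new observation = σₙ² + σ² = 10469.3824·9258.2884/72074.5828 + 9258.2884 = σ²·(σ₀² + 72074.5828)/72074.5828 = 9258.2884·82543.9652/72074.5828 = 10603.125343; SD = √(9258.2884·82543.9652/72074.5828) = 102.9715.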